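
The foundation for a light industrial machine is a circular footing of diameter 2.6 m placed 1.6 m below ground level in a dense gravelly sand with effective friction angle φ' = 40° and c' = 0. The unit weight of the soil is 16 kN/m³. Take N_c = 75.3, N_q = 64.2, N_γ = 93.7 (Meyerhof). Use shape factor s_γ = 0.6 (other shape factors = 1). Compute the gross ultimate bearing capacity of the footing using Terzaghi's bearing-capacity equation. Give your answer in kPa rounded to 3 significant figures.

Effective surcharge at the founding depth q = γ·D_f = 16 × 1.6 = 25.6 kPa.
q_ult = q·N_q + 0.5·γ·B·N_γ·s_γ
     = 25.6 × 64.2 + 0.5 × 16 × 2.6 × 93.7 × 0.6
     = 1643.5 + 1169.4 = 2812.9 kPa.

q_ult ≈ 2810 kPa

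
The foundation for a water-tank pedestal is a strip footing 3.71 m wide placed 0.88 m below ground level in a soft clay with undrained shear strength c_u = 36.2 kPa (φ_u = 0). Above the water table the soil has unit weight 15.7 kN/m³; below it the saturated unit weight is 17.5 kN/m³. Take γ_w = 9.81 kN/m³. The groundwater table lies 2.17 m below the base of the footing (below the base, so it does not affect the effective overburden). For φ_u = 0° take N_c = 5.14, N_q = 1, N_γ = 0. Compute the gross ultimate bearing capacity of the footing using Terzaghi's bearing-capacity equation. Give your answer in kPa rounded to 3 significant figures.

q_ult ≈ 200 kPa

q = γ·D_f = 15.7 × 0.88 = 13.816 kPa.
c·N_c = 36.2 × 5.14 = 186.07 kPa
q·N_q = 13.816 × 1 = 13.816 kPa
q_ult = 186.07 + 13.816 = 199.88 kPa.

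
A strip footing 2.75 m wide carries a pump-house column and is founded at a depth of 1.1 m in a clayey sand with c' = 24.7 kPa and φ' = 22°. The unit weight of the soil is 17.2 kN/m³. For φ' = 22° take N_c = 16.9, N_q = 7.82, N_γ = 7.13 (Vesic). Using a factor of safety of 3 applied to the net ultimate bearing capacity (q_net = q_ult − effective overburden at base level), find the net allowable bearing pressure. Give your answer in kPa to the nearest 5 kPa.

q = γ·D_f = 17.2 × 1.1 = 18.92 kPa.
c·N_c = 24.7 × 16.9 = 417.43 kPa
q·N_q = 18.92 × 7.82 = 147.95 kPa
0.5·γ·B·N_γ = 0.5 × 17.2 × 2.75 × 7.13 = 168.62 kPa
q_ult = 417.43 + 147.95 + 168.62 = 734.01 kPa.
Net ultimate: q_net = 734.01 − 18.92 = 715.09 kPa.
q_all(net) = 715.09 / 3 = 238.36 kPa.

q_all(net) ≈ 240 kPa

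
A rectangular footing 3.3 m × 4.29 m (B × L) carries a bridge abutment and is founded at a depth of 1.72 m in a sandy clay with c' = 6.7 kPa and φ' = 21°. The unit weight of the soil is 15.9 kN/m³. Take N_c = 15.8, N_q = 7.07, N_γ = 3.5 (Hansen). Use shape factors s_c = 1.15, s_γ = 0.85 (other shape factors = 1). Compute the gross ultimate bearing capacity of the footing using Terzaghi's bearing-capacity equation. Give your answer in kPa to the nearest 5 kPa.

Effective surcharge at the founding depth q = γ·D_f = 15.9 × 1.72 = 27.348 kPa.
q_ult = c·N_c·s_c + q·N_q + 0.5·γ·B·N_γ·s_γ
     = 6.7 × 15.8 × 1.15 + 27.348 × 7.07 + 0.5 × 15.9 × 3.3 × 3.5 × 0.85
     = 121.74 + 193.35 + 78.049 = 393.14 kPa.

q_ult ≈ 395 kPa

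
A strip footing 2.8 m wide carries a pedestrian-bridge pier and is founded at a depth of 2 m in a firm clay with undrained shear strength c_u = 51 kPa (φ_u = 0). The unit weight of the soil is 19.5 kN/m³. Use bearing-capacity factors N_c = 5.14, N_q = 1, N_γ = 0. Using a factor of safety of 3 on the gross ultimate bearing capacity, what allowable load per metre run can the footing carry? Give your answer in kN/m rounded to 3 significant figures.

≈ 281 kN/m

Overburden at base level: q = 19.5 × 2 = 39 kPa.
Cohesion term c·N_c = 51 × 5.14 = 262.14 kPa; surcharge term q·N_q = 39 × 1 = 39 kPa.
q_ult = 262.14 + 39 = 301.14 kPa.
Gross allowable pressure q_all = 301.14 / 3 = 100.38 kPa.
Allowable wall load = q_all × B = 100.38 × 2.8 = 281.06 kN per metre run.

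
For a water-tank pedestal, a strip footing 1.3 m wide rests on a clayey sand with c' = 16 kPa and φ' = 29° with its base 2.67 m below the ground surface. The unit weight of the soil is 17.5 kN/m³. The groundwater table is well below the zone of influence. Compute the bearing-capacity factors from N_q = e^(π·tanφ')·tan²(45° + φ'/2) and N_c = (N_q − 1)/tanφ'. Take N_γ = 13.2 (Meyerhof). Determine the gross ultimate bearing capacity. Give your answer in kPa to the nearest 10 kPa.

q_ult ≈ 1360 kPa

tan29° = 0.5543, so N_q = e^(π×0.5543)·tan²(59.5°) = 5.705 × 2.882 = 16.44.
N_c = (16.44 − 1)/tan29° = 27.86.
q = γ·D_f = 17.5 × 2.67 = 46.725 kPa.
c·N_c = 16 × 27.86 = 445.77 kPa
q·N_q = 46.725 × 16.443 = 768.31 kPa
0.5·γ·B·N_γ = 0.5 × 17.5 × 1.3 × 13.2 = 150.15 kPa
q_ult = 445.77 + 768.31 + 150.15 = 1364.2 kPa.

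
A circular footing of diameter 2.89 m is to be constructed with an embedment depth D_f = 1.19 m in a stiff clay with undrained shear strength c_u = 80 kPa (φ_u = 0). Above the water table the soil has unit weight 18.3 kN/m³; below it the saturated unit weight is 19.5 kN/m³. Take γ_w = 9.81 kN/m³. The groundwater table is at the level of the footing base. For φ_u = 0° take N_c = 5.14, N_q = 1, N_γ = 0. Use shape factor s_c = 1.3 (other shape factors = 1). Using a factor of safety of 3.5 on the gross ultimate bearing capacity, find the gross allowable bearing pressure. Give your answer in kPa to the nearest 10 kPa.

Effective surcharge at the founding depth q = γ·D_f = 18.3 × 1.19 = 21.777 kPa.
q_ult = c·N_c·s_c + q·N_q
     = 80 × 5.14 × 1.3 + 21.777 × 1
     = 534.56 + 21.777 = 556.34 kPa.
q_all = 556.34 / 3.5 = 158.95 kPa.

q_all ≈ 160 kPa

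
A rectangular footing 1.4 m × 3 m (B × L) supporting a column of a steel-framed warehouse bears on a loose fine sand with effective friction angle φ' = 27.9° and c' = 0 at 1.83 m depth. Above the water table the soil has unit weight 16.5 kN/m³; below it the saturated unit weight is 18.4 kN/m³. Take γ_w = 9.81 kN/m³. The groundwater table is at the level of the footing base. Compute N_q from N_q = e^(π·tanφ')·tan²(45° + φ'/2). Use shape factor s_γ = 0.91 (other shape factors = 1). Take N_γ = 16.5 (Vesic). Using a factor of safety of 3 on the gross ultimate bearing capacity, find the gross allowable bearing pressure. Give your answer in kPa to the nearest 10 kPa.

q_all ≈ 180 kPa

N_q = e^(π·tan27.9°)·tan²(58.95°) = 14.56.
Overburden at base level: q = 16.5 × 1.83 = 30.195 kPa.
Below the base the soil is submerged, so the ½γBN_γ term uses γ' = 18.4 − 9.81 = 8.59 kN/m³.
Surcharge term q·N_q = 30.195 × 14.559 = 439.61 kPa; self-weight term 0.5·γ·B·N_γ·s_γ = 0.5 × 8.59 × 1.4 × 16.5 × 0.91 = 90.285 kPa.
q_ult = 439.61 + 90.285 = 529.9 kPa.
q_all = 529.9 / 3 = 176.63 kPa.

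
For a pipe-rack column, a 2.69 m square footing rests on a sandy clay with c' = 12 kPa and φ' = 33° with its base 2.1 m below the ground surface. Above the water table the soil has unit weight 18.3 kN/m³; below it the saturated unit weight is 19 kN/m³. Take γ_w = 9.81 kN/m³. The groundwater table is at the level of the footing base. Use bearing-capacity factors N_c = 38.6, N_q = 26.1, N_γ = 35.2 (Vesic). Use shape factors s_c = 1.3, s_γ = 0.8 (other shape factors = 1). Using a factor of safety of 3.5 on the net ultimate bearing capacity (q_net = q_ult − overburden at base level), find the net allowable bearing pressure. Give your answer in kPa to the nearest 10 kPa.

q_all(net) ≈ 550 kPa

Overburden at base level: q = 18.3 × 2.1 = 38.43 kPa.
Below the base the soil is submerged, so the ½γBN_γ term uses γ' = 19 − 9.81 = 9.19 kN/m³.
Cohesion term c·N_c·s_c = 12 × 38.6 × 1.3 = 602.16 kPa; surcharge term q·N_q = 38.43 × 26.1 = 1003 kPa; self-weight term 0.5·γ·B·N_γ·s_γ = 0.5 × 9.19 × 2.69 × 35.2 × 0.8 = 348.07 kPa.
q_ult = 602.16 + 1003 + 348.07 = 1953.3 kPa.
q_net = 1953.3 − 38.43 = 1914.8 kPa.
q_all(net) = 1914.8 / 3.5 = 547.09 kPa.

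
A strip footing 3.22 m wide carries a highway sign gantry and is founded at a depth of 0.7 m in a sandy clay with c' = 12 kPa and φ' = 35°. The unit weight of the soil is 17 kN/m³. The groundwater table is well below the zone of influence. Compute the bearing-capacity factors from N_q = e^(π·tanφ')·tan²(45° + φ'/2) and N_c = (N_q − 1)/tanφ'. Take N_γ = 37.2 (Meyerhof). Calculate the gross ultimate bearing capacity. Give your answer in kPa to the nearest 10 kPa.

q_ult ≈ 1970 kPa

tan35° = 0.7002, so N_q = e^(π×0.7002)·tan²(62.5°) = 9.023 × 3.69 = 33.3.
N_c = (33.3 − 1)/tan35° = 46.12.
q = γ·D_f = 17 × 0.7 = 11.9 kPa.
c·N_c = 12 × 46.124 = 553.48 kPa
q·N_q = 11.9 × 33.296 = 396.22 kPa
0.5·γ·B·N_γ = 0.5 × 17 × 3.22 × 37.2 = 1018.2 kPa
q_ult = 553.48 + 396.22 + 1018.2 = 1967.9 kPa.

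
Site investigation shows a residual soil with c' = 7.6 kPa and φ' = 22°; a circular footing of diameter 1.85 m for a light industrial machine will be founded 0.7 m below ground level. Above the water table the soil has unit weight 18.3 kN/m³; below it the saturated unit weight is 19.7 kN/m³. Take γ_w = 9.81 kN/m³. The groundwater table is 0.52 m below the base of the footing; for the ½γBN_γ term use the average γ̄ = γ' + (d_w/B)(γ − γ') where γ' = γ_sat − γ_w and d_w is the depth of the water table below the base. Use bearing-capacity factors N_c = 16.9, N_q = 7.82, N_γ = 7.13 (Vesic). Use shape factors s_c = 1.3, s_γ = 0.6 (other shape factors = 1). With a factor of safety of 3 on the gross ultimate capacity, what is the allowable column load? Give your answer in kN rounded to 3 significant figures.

P_all ≈ 283 kN

Effective surcharge at the founding depth q = γ·D_f = 18.3 × 0.7 = 12.81 kPa.
With d_w = 0.52 m < B, γ̄ = 9.89 + (0.52/1.85) × (18.3 − 9.89) = 12.254 kN/m³.
q_ult = c·N_c·s_c + q·N_q + 0.5·γ·B·N_γ·s_γ
     = 7.6 × 16.9 × 1.3 + 12.81 × 7.82 + 0.5 × 12.254 × 1.85 × 7.13 × 0.6
     = 166.97 + 100.17 + 48.49 = 315.64 kPa.
Gross allowable pressure q_all = 315.64 / 3 = 105.21 kPa.
Footing area = 2.688 m², so allowable column load = 105.21 × 2.688 = 282.81 kN.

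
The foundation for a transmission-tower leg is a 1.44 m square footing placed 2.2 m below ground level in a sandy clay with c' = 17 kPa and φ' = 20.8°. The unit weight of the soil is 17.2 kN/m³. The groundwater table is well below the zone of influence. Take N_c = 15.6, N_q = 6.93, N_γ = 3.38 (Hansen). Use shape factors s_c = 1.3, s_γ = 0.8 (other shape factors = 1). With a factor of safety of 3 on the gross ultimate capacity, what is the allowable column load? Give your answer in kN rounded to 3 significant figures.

Overburden at base level: q = 17.2 × 2.2 = 37.84 kPa.
Cohesion term c·N_c·s_c = 17 × 15.6 × 1.3 = 344.76 kPa; surcharge term q·N_q = 37.84 × 6.93 = 262.23 kPa; self-weight term 0.5·γ·B·N_γ·s_γ = 0.5 × 17.2 × 1.44 × 3.38 × 0.8 = 33.486 kPa.
q_ult = 344.76 + 262.23 + 33.486 = 640.48 kPa.
Gross allowable pressure q_all = 640.48 / 3 = 213.49 kPa.
Footing area = 2.0736 m², so allowable column load = 213.49 × 2.0736 = 442.7 kN.

P_all ≈ 443 kN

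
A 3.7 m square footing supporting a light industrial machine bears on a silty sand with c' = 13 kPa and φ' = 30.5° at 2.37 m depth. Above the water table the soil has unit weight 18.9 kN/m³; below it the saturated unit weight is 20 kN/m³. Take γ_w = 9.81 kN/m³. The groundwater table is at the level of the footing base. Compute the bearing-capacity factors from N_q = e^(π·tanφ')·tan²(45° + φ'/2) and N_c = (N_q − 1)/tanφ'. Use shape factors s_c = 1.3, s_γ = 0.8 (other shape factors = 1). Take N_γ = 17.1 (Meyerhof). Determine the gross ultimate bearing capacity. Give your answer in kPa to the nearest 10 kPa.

q_ult ≈ 1660 kPa

tan30.5° = 0.589, so N_q = e^(π×0.589)·tan²(60.25°) = 6.363 × 3.061 = 19.48.
N_c = (19.48 − 1)/tan30.5° = 31.37.
q = γ·D_f = 18.9 × 2.37 = 44.793 kPa.
For the ½γBN_γ term take γ' = 20 − 9.81 = 10.19 kN/m³ (soil below base is submerged).
c·N_c·s_c = 13 × 31.372 × 1.3 = 530.18 kPa
q·N_q = 44.793 × 19.479 = 872.54 kPa
0.5·γ·B·N_γ·s_γ = 0.5 × 10.19 × 3.7 × 17.1 × 0.8 = 257.89 kPa
q_ult = 530.18 + 872.54 + 257.89 = 1660.6 kPa.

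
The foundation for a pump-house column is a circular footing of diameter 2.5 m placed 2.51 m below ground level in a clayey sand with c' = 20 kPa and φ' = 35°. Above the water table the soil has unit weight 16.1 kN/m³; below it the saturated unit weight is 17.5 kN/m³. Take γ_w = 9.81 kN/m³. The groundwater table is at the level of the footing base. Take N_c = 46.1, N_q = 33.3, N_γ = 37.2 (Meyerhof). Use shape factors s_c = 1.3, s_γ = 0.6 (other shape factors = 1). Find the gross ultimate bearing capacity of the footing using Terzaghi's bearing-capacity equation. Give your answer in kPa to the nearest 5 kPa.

Effective surcharge at the founding depth q = γ·D_f = 16.1 × 2.51 = 40.411 kPa.
The water table coincides with the base, so in the self-weight term γ → γ' = 7.69 kN/m³.
q_ult = c·N_c·s_c + q·N_q + 0.5·γ·B·N_γ·s_γ
     = 20 × 46.1 × 1.3 + 40.411 × 33.3 + 0.5 × 7.69 × 2.5 × 37.2 × 0.6
     = 1198.6 + 1345.7 + 214.55 = 2758.8 kPa.

q_ult ≈ 2760 kPa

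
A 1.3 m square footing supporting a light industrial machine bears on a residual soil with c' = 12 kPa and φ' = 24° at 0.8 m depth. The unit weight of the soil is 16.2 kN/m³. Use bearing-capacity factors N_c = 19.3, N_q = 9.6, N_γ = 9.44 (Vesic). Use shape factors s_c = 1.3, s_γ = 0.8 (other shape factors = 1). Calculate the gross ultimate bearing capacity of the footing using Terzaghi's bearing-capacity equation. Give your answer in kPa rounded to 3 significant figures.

Effective surcharge at the founding depth q = γ·D_f = 16.2 × 0.8 = 12.96 kPa.
q_ult = c·N_c·s_c + q·N_q + 0.5·γ·B·N_γ·s_γ
     = 12 × 19.3 × 1.3 + 12.96 × 9.6 + 0.5 × 16.2 × 1.3 × 9.44 × 0.8
     = 301.08 + 124.42 + 79.523 = 505.02 kPa.

q_ult ≈ 505 kPa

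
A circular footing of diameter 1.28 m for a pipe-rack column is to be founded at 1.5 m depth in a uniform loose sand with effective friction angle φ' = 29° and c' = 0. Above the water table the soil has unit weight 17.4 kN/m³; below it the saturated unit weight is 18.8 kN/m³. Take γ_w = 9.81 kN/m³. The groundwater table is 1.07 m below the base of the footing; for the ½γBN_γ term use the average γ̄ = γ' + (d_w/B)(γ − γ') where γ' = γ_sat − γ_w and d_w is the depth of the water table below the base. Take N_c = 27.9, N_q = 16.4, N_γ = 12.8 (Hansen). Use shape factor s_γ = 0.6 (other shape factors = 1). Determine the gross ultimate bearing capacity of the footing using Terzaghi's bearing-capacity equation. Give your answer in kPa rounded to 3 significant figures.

q = γ·D_f = 17.4 × 1.5 = 26.1 kPa.
γ' = 8.99 kN/m³; averaging over the depth B below the base, γ̄ = γ' + (d_w/B)(γ − γ') = 16.02 kN/m³.
q·N_q = 26.1 × 16.4 = 428.04 kPa
0.5·γ·B·N_γ·s_γ = 0.5 × 16.02 × 1.28 × 12.8 × 0.6 = 78.743 kPa
q_ult = 428.04 + 78.743 = 506.78 kPa.

q_ult ≈ 507 kPa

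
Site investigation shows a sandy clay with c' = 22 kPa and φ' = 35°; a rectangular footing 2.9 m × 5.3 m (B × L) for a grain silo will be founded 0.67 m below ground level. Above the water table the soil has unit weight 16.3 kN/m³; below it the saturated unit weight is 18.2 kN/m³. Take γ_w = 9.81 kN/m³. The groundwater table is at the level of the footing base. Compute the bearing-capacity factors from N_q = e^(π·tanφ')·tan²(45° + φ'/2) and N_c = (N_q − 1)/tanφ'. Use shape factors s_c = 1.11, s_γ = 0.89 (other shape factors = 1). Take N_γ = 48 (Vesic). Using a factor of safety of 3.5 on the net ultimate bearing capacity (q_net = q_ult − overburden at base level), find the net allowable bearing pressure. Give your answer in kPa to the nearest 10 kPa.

N_q = e^(π·tan35°)·tan²(62.5°) = 33.3; N_c = (N_q − 1)/tanφ' = 46.12.
Effective surcharge at the founding depth q = γ·D_f = 16.3 × 0.67 = 10.921 kPa.
The water table coincides with the base, so in the self-weight term γ → γ' = 8.39 kN/m³.
q_ult = c·N_c·s_c + q·N_q + 0.5·γ·B·N_γ·s_γ
     = 22 × 46.124 × 1.11 + 10.921 × 33.296 + 0.5 × 8.39 × 2.9 × 48 × 0.89
     = 1126.3 + 363.63 + 519.71 = 2009.7 kPa.
q_net = 2009.7 − 10.921 = 1998.8 kPa.
q_all(net) = 1998.8 / 3.5 = 571.07 kPa.

q_all(net) ≈ 570 kPa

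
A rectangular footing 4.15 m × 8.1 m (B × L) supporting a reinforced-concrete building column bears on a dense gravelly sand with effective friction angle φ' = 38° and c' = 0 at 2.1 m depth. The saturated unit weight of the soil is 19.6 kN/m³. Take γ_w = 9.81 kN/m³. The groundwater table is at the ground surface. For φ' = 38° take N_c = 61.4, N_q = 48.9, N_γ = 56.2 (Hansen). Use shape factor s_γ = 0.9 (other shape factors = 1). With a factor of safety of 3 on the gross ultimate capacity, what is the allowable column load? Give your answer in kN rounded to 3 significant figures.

P_all ≈ 22800 kN

γ' = 19.6 − 9.81 = 9.79 kN/m³ (submerged throughout). q = 9.79 × 2.1 = 20.559 kPa; the same γ' applies in the ½γBN_γ term.
q·N_q = 20.559 × 48.9 = 1005.3 kPa
0.5·γ·B·N_γ·s_γ = 0.5 × 9.79 × 4.15 × 56.2 × 0.9 = 1027.5 kPa
q_ult = 1005.3 + 1027.5 = 2032.8 kPa.
Gross allowable pressure q_all = 2032.8 / 3 = 677.61 kPa.
Footing area = 33.615 m², so allowable column load = 677.61 × 33.615 = 22778 kN.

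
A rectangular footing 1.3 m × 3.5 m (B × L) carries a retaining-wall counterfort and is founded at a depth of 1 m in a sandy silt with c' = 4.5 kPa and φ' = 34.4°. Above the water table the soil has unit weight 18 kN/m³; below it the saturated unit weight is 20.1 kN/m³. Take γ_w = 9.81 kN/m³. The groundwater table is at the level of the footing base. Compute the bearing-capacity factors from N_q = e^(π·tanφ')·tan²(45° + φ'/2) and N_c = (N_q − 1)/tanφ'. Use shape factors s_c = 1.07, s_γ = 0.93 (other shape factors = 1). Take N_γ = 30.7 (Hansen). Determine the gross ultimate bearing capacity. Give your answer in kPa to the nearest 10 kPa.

tan34.4° = 0.6847, so N_q = e^(π×0.6847)·tan²(62.2°) = 8.594 × 3.597 = 30.92.
N_c = (30.92 − 1)/tan34.4° = 43.69.
q = γ·D_f = 18 × 1 = 18 kPa.
For the ½γBN_γ term take γ' = 20.1 − 9.81 = 10.29 kN/m³ (soil below base is submerged).
c·N_c·s_c = 4.5 × 43.692 × 1.07 = 210.38 kPa
q·N_q = 18 × 30.917 = 556.5 kPa
0.5·γ·B·N_γ·s_γ = 0.5 × 10.29 × 1.3 × 30.7 × 0.93 = 190.96 kPa
q_ult = 210.38 + 556.5 + 190.96 = 957.84 kPa.

q_ult ≈ 960 kPa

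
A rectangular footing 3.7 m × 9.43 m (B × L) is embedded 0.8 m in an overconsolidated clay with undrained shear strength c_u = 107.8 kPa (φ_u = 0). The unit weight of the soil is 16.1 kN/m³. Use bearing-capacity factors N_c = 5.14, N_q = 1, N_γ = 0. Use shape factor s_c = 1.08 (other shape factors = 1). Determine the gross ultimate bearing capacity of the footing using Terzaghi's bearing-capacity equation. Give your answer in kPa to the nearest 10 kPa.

Effective surcharge at the founding depth q = γ·D_f = 16.1 × 0.8 = 12.88 kPa.
q_ult = c·N_c·s_c + q·N_q
     = 107.8 × 5.14 × 1.08 + 12.88 × 1
     = 598.42 + 12.88 = 611.3 kPa.

q_ult ≈ 610 kPa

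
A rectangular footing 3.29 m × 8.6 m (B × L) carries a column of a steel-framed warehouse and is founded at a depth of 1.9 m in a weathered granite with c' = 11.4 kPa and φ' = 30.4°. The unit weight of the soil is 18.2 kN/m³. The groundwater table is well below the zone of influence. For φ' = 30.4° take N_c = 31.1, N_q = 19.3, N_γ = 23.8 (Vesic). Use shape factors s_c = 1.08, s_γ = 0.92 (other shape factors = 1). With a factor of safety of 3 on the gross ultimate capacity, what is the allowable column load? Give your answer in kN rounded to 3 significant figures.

q = γ·D_f = 18.2 × 1.9 = 34.58 kPa.
c·N_c·s_c = 11.4 × 31.1 × 1.08 = 382.9 kPa
q·N_q = 34.58 × 19.3 = 667.39 kPa
0.5·γ·B·N_γ·s_γ = 0.5 × 18.2 × 3.29 × 23.8 × 0.92 = 655.54 kPa
q_ult = 382.9 + 667.39 + 655.54 = 1705.8 kPa.
Gross allowable pressure q_all = 1705.8 / 3 = 568.61 kPa.
Footing area = 28.294 m², so allowable column load = 568.61 × 28.294 = 16088 kN.

P_all ≈ 16100 kN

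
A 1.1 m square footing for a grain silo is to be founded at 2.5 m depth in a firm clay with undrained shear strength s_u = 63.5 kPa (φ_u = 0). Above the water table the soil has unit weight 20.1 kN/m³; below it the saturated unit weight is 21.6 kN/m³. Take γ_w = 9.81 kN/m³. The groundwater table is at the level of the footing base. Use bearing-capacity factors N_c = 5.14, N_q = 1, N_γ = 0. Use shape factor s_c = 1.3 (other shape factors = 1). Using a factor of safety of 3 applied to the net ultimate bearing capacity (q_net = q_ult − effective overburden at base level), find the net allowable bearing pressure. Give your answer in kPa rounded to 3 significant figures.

q_all(net) ≈ 141 kPa

Effective surcharge at the founding depth q = γ·D_f = 20.1 × 2.5 = 50.25 kPa.
q_ult = c·N_c·s_c + q·N_q
     = 63.5 × 5.14 × 1.3 + 50.25 × 1
     = 424.31 + 50.25 = 474.56 kPa.
Net ultimate: q_net = 474.56 − 50.25 = 424.31 kPa.
q_all(net) = 424.31 / 3 = 141.44 kPa.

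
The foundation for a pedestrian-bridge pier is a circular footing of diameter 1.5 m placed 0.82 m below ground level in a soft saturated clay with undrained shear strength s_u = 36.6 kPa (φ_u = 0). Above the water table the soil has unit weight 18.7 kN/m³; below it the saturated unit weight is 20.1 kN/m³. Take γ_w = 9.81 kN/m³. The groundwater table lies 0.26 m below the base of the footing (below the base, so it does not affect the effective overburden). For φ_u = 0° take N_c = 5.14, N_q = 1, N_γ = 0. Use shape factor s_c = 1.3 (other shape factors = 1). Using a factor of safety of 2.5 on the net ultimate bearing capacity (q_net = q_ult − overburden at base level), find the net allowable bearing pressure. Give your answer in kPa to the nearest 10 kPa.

q_all(net) ≈ 100 kPa

Overburden at base level: q = 18.7 × 0.82 = 15.334 kPa.
Cohesion term c·N_c·s_c = 36.6 × 5.14 × 1.3 = 244.56 kPa; surcharge term q·N_q = 15.334 × 1 = 15.334 kPa.
q_ult = 244.56 + 15.334 = 259.9 kPa.
q_net = 259.9 − 15.334 = 244.56 kPa.
q_all(net) = 244.56 / 2.5 = 97.824 kPa.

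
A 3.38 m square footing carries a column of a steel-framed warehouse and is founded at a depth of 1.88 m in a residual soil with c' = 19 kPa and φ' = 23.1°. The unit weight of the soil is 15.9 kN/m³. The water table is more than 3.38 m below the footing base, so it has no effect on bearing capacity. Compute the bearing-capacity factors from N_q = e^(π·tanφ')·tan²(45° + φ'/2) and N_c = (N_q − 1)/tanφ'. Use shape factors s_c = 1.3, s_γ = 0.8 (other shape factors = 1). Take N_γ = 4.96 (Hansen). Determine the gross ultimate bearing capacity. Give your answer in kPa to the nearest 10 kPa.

q_ult ≈ 820 kPa

tan23.1° = 0.4265, so N_q = e^(π×0.4265)·tan²(56.55°) = 3.819 × 2.291 = 8.75.
N_c = (8.75 − 1)/tan23.1° = 18.17.
Overburden at base level: q = 15.9 × 1.88 = 29.892 kPa.
Cohesion term c·N_c·s_c = 19 × 18.171 × 1.3 = 448.82 kPa; surcharge term q·N_q = 29.892 × 8.7506 = 261.57 kPa; self-weight term 0.5·γ·B·N_γ·s_γ = 0.5 × 15.9 × 3.38 × 4.96 × 0.8 = 106.62 kPa.
q_ult = 448.82 + 261.57 + 106.62 = 817.02 kPa.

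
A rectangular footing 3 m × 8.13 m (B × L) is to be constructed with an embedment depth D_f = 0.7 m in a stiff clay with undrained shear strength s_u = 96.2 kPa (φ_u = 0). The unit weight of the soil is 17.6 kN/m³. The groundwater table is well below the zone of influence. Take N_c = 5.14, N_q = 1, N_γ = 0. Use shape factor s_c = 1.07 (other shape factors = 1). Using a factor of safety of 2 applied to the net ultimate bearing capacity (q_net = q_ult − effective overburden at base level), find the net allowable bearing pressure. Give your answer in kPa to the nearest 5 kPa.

Overburden at base level: q = 17.6 × 0.7 = 12.32 kPa.
Cohesion term c·N_c·s_c = 96.2 × 5.14 × 1.07 = 529.08 kPa; surcharge term q·N_q = 12.32 × 1 = 12.32 kPa.
q_ult = 529.08 + 12.32 = 541.4 kPa.
Net ultimate: q_net = 541.4 − 12.32 = 529.08 kPa.
q_all(net) = 529.08 / 2 = 264.54 kPa.

q_all(net) ≈ 265 kPa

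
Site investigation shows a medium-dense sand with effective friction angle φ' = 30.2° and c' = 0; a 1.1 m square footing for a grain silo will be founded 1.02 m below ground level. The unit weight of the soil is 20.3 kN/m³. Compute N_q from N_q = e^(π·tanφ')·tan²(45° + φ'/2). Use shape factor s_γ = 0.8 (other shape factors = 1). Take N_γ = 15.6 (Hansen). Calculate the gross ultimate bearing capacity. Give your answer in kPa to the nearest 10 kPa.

tan30.2° = 0.582, so N_q = e^(π×0.582)·tan²(60.1°) = 6.224 × 3.024 = 18.82.
Effective surcharge at the founding depth q = γ·D_f = 20.3 × 1.02 = 20.706 kPa.
q_ult = q·N_q + 0.5·γ·B·N_γ·s_γ
     = 20.706 × 18.824 + 0.5 × 20.3 × 1.1 × 15.6 × 0.8
     = 389.77 + 139.34 = 529.11 kPa.

q_ult ≈ 530 kPa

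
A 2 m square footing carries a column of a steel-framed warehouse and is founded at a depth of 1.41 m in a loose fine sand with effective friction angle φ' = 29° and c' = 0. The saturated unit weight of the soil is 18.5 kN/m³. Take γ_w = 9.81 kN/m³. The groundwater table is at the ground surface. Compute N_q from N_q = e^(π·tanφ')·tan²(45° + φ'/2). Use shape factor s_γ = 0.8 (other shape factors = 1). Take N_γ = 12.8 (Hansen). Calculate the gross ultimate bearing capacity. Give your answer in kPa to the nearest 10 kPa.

tan29° = 0.5543, so N_q = e^(π×0.5543)·tan²(59.5°) = 5.705 × 2.882 = 16.44.
γ' = 18.5 − 9.81 = 8.69 kN/m³ (submerged throughout). q = 8.69 × 1.41 = 12.253 kPa; the same γ' applies in the ½γBN_γ term.
q·N_q = 12.253 × 16.443 = 201.48 kPa
0.5·γ·B·N_γ·s_γ = 0.5 × 8.69 × 2 × 12.8 × 0.8 = 88.986 kPa
q_ult = 201.48 + 88.986 = 290.46 kPa.

q_ult ≈ 290 kPa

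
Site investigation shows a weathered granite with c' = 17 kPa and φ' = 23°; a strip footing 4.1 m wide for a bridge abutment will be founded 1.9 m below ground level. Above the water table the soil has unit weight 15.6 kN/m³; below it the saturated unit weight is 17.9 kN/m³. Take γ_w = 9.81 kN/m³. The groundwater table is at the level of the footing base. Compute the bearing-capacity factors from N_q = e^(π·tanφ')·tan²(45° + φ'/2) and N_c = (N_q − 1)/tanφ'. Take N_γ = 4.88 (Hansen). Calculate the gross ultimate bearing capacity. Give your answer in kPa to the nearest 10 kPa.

tan23° = 0.4245, so N_q = e^(π×0.4245)·tan²(56.5°) = 3.794 × 2.283 = 8.66.
N_c = (8.66 − 1)/tan23° = 18.05.
Effective surcharge at the founding depth q = γ·D_f = 15.6 × 1.9 = 29.64 kPa.
The water table coincides with the base, so in the self-weight term γ → γ' = 8.09 kN/m³.
q_ult = c·N_c + q·N_q + 0.5·γ·B·N_γ
     = 17 × 18.049 + 29.64 × 8.6612 + 0.5 × 8.09 × 4.1 × 4.88
     = 306.83 + 256.72 + 80.932 = 644.48 kPa.

q_ult ≈ 640 kPa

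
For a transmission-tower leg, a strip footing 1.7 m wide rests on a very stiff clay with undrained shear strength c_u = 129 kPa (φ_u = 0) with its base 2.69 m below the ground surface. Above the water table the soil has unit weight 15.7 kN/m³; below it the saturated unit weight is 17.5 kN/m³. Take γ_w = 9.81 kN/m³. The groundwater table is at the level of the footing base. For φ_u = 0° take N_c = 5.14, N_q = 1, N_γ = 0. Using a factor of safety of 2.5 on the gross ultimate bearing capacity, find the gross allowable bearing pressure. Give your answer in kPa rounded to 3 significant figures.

q = γ·D_f = 15.7 × 2.69 = 42.233 kPa.
c·N_c = 129 × 5.14 = 663.06 kPa
q·N_q = 42.233 × 1 = 42.233 kPa
q_ult = 663.06 + 42.233 = 705.29 kPa.
q_all = 705.29 / 2.5 = 282.12 kPa.

q_all ≈ 282 kPa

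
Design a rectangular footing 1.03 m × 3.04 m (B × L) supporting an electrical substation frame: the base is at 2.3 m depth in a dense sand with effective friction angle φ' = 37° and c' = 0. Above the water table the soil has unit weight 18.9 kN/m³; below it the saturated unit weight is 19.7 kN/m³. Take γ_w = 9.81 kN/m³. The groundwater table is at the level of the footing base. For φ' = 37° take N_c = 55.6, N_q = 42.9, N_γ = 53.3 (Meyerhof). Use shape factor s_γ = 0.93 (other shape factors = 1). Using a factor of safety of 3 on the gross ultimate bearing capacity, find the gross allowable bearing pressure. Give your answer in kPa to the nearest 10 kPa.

Effective surcharge at the founding depth q = γ·D_f = 18.9 × 2.3 = 43.47 kPa.
The water table coincides with the base, so in the self-weight term γ → γ' = 9.89 kN/m³.
q_ult = q·N_q + 0.5·γ·B·N_γ·s_γ
     = 43.47 × 42.9 + 0.5 × 9.89 × 1.03 × 53.3 × 0.93
     = 1864.9 + 252.47 = 2117.3 kPa.
q_all = 2117.3 / 3 = 705.78 kPa.

q_all ≈ 710 kPa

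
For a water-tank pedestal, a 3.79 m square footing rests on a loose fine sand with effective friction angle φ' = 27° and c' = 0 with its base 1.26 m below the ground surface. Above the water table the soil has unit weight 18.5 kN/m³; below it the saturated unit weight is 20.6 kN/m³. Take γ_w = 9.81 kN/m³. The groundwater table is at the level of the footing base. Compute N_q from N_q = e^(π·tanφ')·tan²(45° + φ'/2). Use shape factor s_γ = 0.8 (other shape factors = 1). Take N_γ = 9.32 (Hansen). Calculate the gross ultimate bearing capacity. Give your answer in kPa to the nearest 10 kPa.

q_ult ≈ 460 kPa

tan27° = 0.5095, so N_q = e^(π×0.5095)·tan²(58.5°) = 4.957 × 2.663 = 13.2.
q = γ·D_f = 18.5 × 1.26 = 23.31 kPa.
For the ½γBN_γ term take γ' = 20.6 − 9.81 = 10.79 kN/m³ (soil below base is submerged).
q·N_q = 23.31 × 13.199 = 307.67 kPa
0.5·γ·B·N_γ·s_γ = 0.5 × 10.79 × 3.79 × 9.32 × 0.8 = 152.45 kPa
q_ult = 307.67 + 152.45 = 460.13 kPa.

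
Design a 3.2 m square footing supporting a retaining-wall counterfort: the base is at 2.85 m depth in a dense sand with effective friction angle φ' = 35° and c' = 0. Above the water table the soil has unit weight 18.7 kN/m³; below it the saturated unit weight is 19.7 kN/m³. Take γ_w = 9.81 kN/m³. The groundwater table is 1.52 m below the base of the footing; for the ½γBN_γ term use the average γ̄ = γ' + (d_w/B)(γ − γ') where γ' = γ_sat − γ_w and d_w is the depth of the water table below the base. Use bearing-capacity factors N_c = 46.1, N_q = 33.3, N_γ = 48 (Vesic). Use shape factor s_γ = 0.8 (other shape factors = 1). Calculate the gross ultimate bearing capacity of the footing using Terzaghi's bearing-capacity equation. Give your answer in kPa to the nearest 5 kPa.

Effective surcharge at the founding depth q = γ·D_f = 18.7 × 2.85 = 53.295 kPa.
With d_w = 1.52 m < B, γ̄ = 9.89 + (1.52/3.2) × (18.7 − 9.89) = 14.075 kN/m³.
q_ult = q·N_q + 0.5·γ·B·N_γ·s_γ
     = 53.295 × 33.3 + 0.5 × 14.075 × 3.2 × 48 × 0.8
     = 1774.7 + 864.75 = 2639.5 kPa.

q_ult ≈ 2640 kPa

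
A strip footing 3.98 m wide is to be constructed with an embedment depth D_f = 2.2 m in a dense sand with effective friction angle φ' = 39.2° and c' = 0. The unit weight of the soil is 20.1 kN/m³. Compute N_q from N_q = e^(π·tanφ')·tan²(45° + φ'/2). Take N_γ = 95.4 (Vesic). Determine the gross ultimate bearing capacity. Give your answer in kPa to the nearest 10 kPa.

tan39.2° = 0.8156, so N_q = e^(π×0.8156)·tan²(64.6°) = 12.965 × 4.435 = 57.5.
Effective surcharge at the founding depth q = γ·D_f = 20.1 × 2.2 = 44.22 kPa.
q_ult = q·N_q + 0.5·γ·B·N_γ
     = 44.22 × 57.501 + 0.5 × 20.1 × 3.98 × 95.4
     = 2542.7 + 3815.9 = 6358.6 kPa.

q_ult ≈ 6360 kPa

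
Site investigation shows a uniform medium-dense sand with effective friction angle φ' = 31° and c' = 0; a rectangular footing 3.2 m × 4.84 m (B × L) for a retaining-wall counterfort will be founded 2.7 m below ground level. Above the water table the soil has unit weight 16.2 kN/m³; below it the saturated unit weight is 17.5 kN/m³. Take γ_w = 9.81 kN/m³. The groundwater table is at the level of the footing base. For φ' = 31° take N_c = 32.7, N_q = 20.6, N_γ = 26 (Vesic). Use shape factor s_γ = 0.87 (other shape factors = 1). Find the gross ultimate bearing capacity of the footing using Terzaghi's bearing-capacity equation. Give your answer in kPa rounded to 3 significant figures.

q = γ·D_f = 16.2 × 2.7 = 43.74 kPa.
For the ½γBN_γ term take γ' = 17.5 − 9.81 = 7.69 kN/m³ (soil below base is submerged).
q·N_q = 43.74 × 20.6 = 901.04 kPa
0.5·γ·B·N_γ·s_γ = 0.5 × 7.69 × 3.2 × 26 × 0.87 = 278.32 kPa
q_ult = 901.04 + 278.32 = 1179.4 kPa.

q_ult ≈ 1180 kPa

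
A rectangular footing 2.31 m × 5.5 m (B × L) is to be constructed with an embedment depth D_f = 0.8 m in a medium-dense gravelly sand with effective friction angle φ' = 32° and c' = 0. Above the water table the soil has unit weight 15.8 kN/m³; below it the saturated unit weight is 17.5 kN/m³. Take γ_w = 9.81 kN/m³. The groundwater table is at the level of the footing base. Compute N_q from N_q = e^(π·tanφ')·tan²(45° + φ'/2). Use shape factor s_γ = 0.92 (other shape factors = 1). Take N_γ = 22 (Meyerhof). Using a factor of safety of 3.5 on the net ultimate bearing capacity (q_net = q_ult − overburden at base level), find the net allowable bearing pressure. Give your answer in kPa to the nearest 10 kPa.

N_q = e^(π·tan32°)·tan²(61°) = 23.18.
Overburden at base level: q = 15.8 × 0.8 = 12.64 kPa.
Below the base the soil is submerged, so the ½γBN_γ term uses γ' = 17.5 − 9.81 = 7.69 kN/m³.
Surcharge term q·N_q = 12.64 × 23.177 = 292.95 kPa; self-weight term 0.5·γ·B·N_γ·s_γ = 0.5 × 7.69 × 2.31 × 22 × 0.92 = 179.77 kPa.
q_ult = 292.95 + 179.77 = 472.73 kPa.
q_net = 472.73 − 12.64 = 460.09 kPa.
q_all(net) = 460.09 / 3.5 = 131.45 kPa.

q_all(net) ≈ 130 kPa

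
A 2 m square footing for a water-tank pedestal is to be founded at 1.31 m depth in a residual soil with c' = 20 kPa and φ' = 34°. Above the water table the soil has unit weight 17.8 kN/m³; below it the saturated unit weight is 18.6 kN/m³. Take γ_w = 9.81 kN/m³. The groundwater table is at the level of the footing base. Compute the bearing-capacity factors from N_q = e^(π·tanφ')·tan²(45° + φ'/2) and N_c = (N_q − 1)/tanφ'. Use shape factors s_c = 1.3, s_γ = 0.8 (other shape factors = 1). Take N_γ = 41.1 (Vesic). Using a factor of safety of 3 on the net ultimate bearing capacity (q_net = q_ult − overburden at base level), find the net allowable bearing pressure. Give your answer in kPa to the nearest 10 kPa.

N_q = e^(π·tan34°)·tan²(62°) = 29.44; N_c = (N_q − 1)/tanφ' = 42.16.
q = γ·D_f = 17.8 × 1.31 = 23.318 kPa.
For the ½γBN_γ term take γ' = 18.6 − 9.81 = 8.79 kN/m³ (soil below base is submerged).
c·N_c·s_c = 20 × 42.164 × 1.3 = 1096.3 kPa
q·N_q = 23.318 × 29.44 = 686.48 kPa
0.5·γ·B·N_γ·s_γ = 0.5 × 8.79 × 2 × 41.1 × 0.8 = 289.02 kPa
q_ult = 1096.3 + 686.48 + 289.02 = 2071.7 kPa.
q_net = 2071.7 − 23.318 = 2048.4 kPa.
q_all(net) = 2048.4 / 3 = 682.81 kPa.

q_all(net) ≈ 680 kPa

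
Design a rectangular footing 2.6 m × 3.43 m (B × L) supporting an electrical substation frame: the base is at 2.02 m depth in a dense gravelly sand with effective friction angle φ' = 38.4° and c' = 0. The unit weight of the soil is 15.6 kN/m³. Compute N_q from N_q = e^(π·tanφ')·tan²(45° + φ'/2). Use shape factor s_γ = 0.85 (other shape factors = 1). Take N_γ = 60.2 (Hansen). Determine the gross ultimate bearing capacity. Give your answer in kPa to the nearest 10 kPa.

q_ult ≈ 2660 kPa

tan38.4° = 0.7926, so N_q = e^(π×0.7926)·tan²(64.2°) = 12.061 × 4.279 = 51.61.
Effective surcharge at the founding depth q = γ·D_f = 15.6 × 2.02 = 31.512 kPa.
q_ult = q·N_q + 0.5·γ·B·N_γ·s_γ
     = 31.512 × 51.611 + 0.5 × 15.6 × 2.6 × 60.2 × 0.85
     = 1626.4 + 1037.7 = 2664.1 kPa.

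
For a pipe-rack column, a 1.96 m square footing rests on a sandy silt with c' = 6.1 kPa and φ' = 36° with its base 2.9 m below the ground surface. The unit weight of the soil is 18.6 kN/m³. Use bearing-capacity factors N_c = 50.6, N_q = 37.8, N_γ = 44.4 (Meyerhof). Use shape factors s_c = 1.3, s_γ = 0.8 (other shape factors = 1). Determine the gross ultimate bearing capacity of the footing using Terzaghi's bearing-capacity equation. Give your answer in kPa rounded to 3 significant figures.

q_ult ≈ 3090 kPa

Effective surcharge at the founding depth q = γ·D_f = 18.6 × 2.9 = 53.94 kPa.
q_ult = c·N_c·s_c + q·N_q + 0.5·γ·B·N_γ·s_γ
     = 6.1 × 50.6 × 1.3 + 53.94 × 37.8 + 0.5 × 18.6 × 1.96 × 44.4 × 0.8
     = 401.26 + 2038.9 + 647.46 = 3087.6 kPa.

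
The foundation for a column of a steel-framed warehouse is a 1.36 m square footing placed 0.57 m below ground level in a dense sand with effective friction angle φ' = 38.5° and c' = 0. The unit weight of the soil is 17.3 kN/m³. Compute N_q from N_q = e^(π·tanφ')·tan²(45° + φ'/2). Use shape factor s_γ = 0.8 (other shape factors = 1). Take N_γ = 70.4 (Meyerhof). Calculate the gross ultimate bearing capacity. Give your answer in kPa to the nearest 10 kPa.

tan38.5° = 0.7954, so N_q = e^(π×0.7954)·tan²(64.25°) = 12.17 × 4.298 = 52.31.
Overburden at base level: q = 17.3 × 0.57 = 9.861 kPa.
Surcharge term q·N_q = 9.861 × 52.307 = 515.8 kPa; self-weight term 0.5·γ·B·N_γ·s_γ = 0.5 × 17.3 × 1.36 × 70.4 × 0.8 = 662.55 kPa.
q_ult = 515.8 + 662.55 = 1178.4 kPa.

q_ult ≈ 1180 kPa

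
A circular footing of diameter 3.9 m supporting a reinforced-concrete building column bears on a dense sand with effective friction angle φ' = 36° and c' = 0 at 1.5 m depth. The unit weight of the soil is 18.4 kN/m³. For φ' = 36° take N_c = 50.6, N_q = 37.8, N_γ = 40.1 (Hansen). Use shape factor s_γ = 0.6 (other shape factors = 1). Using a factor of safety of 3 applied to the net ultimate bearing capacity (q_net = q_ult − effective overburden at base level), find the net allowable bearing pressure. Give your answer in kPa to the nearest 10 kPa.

q_all(net) ≈ 630 kPa

Overburden at base level: q = 18.4 × 1.5 = 27.6 kPa.
Surcharge term q·N_q = 27.6 × 37.8 = 1043.3 kPa; self-weight term 0.5·γ·B·N_γ·s_γ = 0.5 × 18.4 × 3.9 × 40.1 × 0.6 = 863.27 kPa.
q_ult = 1043.3 + 863.27 = 1906.6 kPa.
Net ultimate: q_net = 1906.6 − 27.6 = 1879 kPa.
q_all(net) = 1879 / 3 = 626.32 kPa.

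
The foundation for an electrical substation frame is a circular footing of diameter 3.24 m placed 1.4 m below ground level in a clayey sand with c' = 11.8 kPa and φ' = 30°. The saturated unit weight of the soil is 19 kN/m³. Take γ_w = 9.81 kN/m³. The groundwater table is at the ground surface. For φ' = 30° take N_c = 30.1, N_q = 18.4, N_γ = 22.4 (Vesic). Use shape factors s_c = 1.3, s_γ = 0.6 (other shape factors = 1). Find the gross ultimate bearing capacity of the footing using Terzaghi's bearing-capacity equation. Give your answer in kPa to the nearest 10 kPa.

q_ult ≈ 900 kPa

With the water table at the surface the whole profile is submerged: γ' = 19 − 9.81 = 9.19 kN/m³, so q = γ'·D_f = 12.866 kPa; the same γ' applies in the ½γBN_γ term.
q_ult = c·N_c·s_c + q·N_q + 0.5·γ·B·N_γ·s_γ
     = 11.8 × 30.1 × 1.3 + 12.866 × 18.4 + 0.5 × 9.19 × 3.24 × 22.4 × 0.6
     = 461.73 + 236.73 + 200.09 = 898.56 kPa.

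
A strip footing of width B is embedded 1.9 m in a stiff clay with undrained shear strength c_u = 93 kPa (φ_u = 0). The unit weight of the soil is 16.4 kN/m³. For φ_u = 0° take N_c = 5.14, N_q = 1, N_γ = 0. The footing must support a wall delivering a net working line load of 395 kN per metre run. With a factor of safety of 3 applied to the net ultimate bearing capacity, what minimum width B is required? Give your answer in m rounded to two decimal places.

Effective surcharge at the founding depth q = γ·D_f = 16.4 × 1.9 = 31.16 kPa.
q_ult = c·N_c + q·N_q
     = 93 × 5.14 + 31.16 × 1
     = 478.02 + 31.16 = 509.18 kPa.
For φ = 0 the ½γBN_γ term vanishes, so q_ult is independent of B. q_net = 509.18 − 31.16 = 478.02 kPa; q_all(net) = 478.02/3 = 159.34 kPa.
Required width B = w / q_all(net) = 395 / 159.34 = 2.479 m.

B = 2.48 m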